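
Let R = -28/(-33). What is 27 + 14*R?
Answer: 1283/33 ≈ 38.879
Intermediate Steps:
R = 28/33 (R = -28*(-1/33) = 28/33 ≈ 0.84848)
27 + 14*R = 27 + 14*(28/33) = 27 + 392/33 = 1283/33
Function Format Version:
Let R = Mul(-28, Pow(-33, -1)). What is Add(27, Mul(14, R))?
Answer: Rational(1283, 33) ≈ 38.879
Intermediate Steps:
R = Rational(28, 33) (R = Mul(-28, Rational(-1, 33)) = Rational(28, 33) ≈ 0.84848)
Add(27, Mul(14, R)) = Add(27, Mul(14, Rational(28, 33))) = Add(27, Rational(392, 33)) = Rational(1283, 33)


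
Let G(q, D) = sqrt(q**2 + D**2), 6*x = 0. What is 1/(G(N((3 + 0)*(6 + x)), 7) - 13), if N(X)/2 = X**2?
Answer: 13/419784 + sqrt(419953)/419784 ≈ 0.0015747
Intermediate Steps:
x = 0 (x = (1/6)*0 = 0)
N(X) = 2*X**2
G(q, D) = sqrt(D**2 + q**2)
1/(G(N((3 + 0)*(6 + x)), 7) - 13) = 1/(sqrt(7**2 + (2*((3 + 0)*(6 + 0))**2)**2) - 13) = 1/(sqrt(49 + (2*(3*6)**2)**2) - 13) = 1/(sqrt(49 + (2*18**2)**2) - 13) = 1/(sqrt(49 + (2*324)**2) - 13) = 1/(sqrt(49 + 648**2) - 13) = 1/(sqrt(49 + 419904) - 13) = 1/(sqrt(419953) - 13) = 1/(-13 + sqrt(419953))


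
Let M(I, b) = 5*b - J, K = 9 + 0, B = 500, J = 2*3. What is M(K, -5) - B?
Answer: -531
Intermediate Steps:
J = 6
K = 9
M(I, b) = -6 + 5*b (M(I, b) = 5*b - 1*6 = 5*b - 6 = -6 + 5*b)
M(K, -5) - B = (-6 + 5*(-5)) - 1*500 = (-6 - 25) - 500 = -31 - 500 = -531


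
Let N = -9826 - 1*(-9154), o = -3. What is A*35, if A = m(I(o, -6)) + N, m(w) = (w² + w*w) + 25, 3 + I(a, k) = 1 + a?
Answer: -20895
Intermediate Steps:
N = -672 (N = -9826 + 9154 = -672)
I(a, k) = -2 + a (I(a, k) = -3 + (1 + a) = -2 + a)
m(w) = 25 + 2*w² (m(w) = (w² + w²) + 25 = 2*w² + 25 = 25 + 2*w²)
A = -597 (A = (25 + 2*(-2 - 3)²) - 672 = (25 + 2*(-5)²) - 672 = (25 + 2*25) - 672 = (25 + 50) - 672 = 75 - 672 = -597)
A*35 = -597*35 = -20895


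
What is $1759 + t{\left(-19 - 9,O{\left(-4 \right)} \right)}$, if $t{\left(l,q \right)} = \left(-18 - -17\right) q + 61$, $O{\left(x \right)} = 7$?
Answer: $1813$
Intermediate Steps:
$t{\left(l,q \right)} = 61 - q$ ($t{\left(l,q \right)} = \left(-18 + 17\right) q + 61 = - q + 61 = 61 - q$)
$1759 + t{\left(-19 - 9,O{\left(-4 \right)} \right)} = 1759 + \left(61 - 7\right) = 1759 + 54 = 1813$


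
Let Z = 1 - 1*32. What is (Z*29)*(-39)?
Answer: 35061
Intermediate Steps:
Z = -31 (Z = 1 - 32 = -31)
(Z*29)*(-39) = -31*29*(-39) = -899*(-39) = 35061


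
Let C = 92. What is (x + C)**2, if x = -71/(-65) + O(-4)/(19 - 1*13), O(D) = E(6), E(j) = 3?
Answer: 148035889/16900 ≈ 8759.5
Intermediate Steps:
O(D) = 3
x = 207/130 (x = -71/(-65) + 3/(19 - 1*13) = -71*(-1/65) + 3/(19 - 13) = 71/65 + 3/6 = 71/65 + 3*(1/6) = 71/65 + 1/2 = 207/130 ≈ 1.5923)
(x + C)**2 = (207/130 + 92)**2 = (12167/130)**2 = 148035889/16900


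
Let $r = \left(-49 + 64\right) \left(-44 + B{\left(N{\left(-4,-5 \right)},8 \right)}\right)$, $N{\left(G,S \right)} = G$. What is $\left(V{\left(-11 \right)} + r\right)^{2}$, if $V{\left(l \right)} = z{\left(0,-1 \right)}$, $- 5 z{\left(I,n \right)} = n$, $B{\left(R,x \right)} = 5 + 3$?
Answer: $\frac{7284601}{25} \approx 2.9138 \cdot 10^{5}$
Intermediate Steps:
$B{\left(R,x \right)} = 8$
$z{\left(I,n \right)} = - \frac{n}{5}$
$V{\left(l \right)} = \frac{1}{5}$ ($V{\left(l \right)} = \left(- \frac{1}{5}\right) \left(-1\right) = \frac{1}{5}$)
$r = -540$ ($r = \left(-49 + 64\right) \left(-44 + 8\right) = 15 \left(-36\right) = -540$)
$\left(V{\left(-11 \right)} + r\right)^{2} = \left(\frac{1}{5} - 540\right)^{2} = \left(- \frac{2699}{5}\right)^{2} = \frac{7284601}{25}$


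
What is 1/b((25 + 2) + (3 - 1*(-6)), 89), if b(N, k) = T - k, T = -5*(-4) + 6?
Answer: -1/63 ≈ -0.015873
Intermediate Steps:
T = 26 (T = 20 + 6 = 26)
b(N, k) = 26 - k
1/b((25 + 2) + (3 - 1*(-6)), 89) = 1/(26 - 1*89) = 1/(26 - 89) = 1/(-63) = -1/63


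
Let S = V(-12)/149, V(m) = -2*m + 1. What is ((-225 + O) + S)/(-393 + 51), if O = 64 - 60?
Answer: 1828/2831 ≈ 0.64571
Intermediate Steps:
O = 4
V(m) = 1 - 2*m
S = 25/149 (S = (1 - 2*(-12))/149 = (1 + 24)*(1/149) = 25*(1/149) = 25/149 ≈ 0.16779)
((-225 + O) + S)/(-393 + 51) = ((-225 + 4) + 25/149)/(-393 + 51) = (-221 + 25/149)/(-342) = -32904/149*(-1/342) = 1828/2831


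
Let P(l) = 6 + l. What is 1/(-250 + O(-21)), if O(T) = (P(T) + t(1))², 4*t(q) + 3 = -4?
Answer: 16/489 ≈ 0.032720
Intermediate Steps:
t(q) = -7/4 (t(q) = -¾ + (¼)*(-4) = -¾ - 1 = -7/4)
O(T) = (17/4 + T)² (O(T) = ((6 + T) - 7/4)² = (17/4 + T)²)
1/(-250 + O(-21)) = 1/(-250 + (17 + 4*(-21))²/16) = 1/(-250 + (17 - 84)²/16) = 1/(-250 + (1/16)*(-67)²) = 1/(-250 + (1/16)*4489) = 1/(-250 + 4489/16) = 1/(489/16) = 16/489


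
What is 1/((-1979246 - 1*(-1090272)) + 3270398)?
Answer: 1/2381424 ≈ 4.1992e-7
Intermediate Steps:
1/((-1979246 - 1*(-1090272)) + 3270398) = 1/((-1979246 + 1090272) + 3270398) = 1/(-888974 + 3270398) = 1/2381424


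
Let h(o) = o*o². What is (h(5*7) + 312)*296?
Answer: 12783352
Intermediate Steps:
h(o) = o³
(h(5*7) + 312)*296 = ((5*7)³ + 312)*296 = (35³ + 312)*296 = (42875 + 312)*296 = 43187*296 = 12783352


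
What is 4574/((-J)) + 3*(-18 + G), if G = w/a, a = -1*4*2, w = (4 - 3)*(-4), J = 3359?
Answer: -361843/6718 ≈ -53.862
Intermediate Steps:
w = -4 (w = 1*(-4) = -4)
a = -8 (a = -4*2 = -8)
G = 1/2 (G = -4/(-8) = -4*(-1/8) = 1/2 ≈ 0.50000)
4574/((-J)) + 3*(-18 + G) = 4574/((-1*3359)) + 3*(-18 + 1/2) = 4574/(-3359) + 3*(-35/2) = 4574*(-1/3359) - 105/2 = -4574/3359 - 105/2 = -361843/6718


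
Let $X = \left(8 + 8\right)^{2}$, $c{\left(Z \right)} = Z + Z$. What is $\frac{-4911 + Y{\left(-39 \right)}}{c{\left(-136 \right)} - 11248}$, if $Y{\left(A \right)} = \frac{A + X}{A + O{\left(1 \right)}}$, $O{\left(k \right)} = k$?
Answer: $\frac{37367}{87552} \approx 0.4268$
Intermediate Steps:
$c{\left(Z \right)} = 2 Z$
$X = 256$ ($X = 16^{2} = 256$)
$Y{\left(A \right)} = \frac{256 + A}{1 + A}$ ($Y{\left(A \right)} = \frac{A + 256}{A + 1} = \frac{256 + A}{1 + A}$)
$\frac{-4911 + Y{\left(-39 \right)}}{c{\left(-136 \right)} - 11248} = \frac{-4911 + \frac{256 - 39}{1 - 39}}{2 \left(-136\right) - 11248} = \frac{-4911 + \frac{1}{-38} \cdot 217}{-272 - 11248} = \frac{-4911 - \frac{217}{38}}{-11520} = \left(-4911 - \frac{217}{38}\right) \left(- \frac{1}{11520}\right) = \left(- \frac{186835}{38}\right) \left(- \frac{1}{11520}\right) = \frac{37367}{87552}$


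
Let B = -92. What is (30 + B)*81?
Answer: -5022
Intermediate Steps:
(30 + B)*81 = (30 - 92)*81 = -62*81 = -5022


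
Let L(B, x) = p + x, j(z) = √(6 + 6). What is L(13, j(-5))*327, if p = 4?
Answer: 1308 + 654*√3 ≈ 2440.8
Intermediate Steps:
j(z) = 2*√3 (j(z) = √12 = 2*√3)
L(B, x) = 4 + x
L(13, j(-5))*327 = (4 + 2*√3)*327 = 1308 + 654*√3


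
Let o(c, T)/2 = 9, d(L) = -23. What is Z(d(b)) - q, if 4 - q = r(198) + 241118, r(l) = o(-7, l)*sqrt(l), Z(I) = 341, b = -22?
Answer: 241455 + 54*sqrt(22) ≈ 2.4171e+5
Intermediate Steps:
o(c, T) = 18 (o(c, T) = 2*9 = 18)
r(l) = 18*sqrt(l)
q = -241114 - 54*sqrt(22) (q = 4 - (18*sqrt(198) + 241118) = 4 - (18*(3*sqrt(22)) + 241118) = 4 - (54*sqrt(22) + 241118) = 4 - (241118 + 54*sqrt(22)) = 4 + (-241118 - 54*sqrt(22)) = -241114 - 54*sqrt(22) ≈ -2.4137e+5)
Z(d(b)) - q = 341 - (-241114 - 54*sqrt(22)) = 341 + (241114 + 54*sqrt(22)) = 241455 + 54*sqrt(22)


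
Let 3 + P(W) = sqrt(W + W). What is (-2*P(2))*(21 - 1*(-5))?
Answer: 52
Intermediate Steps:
P(W) = -3 + sqrt(2)*sqrt(W) (P(W) = -3 + sqrt(W + W) = -3 + sqrt(2*W) = -3 + sqrt(2)*sqrt(W))
(-2*P(2))*(21 - 1*(-5)) = (-2*(-3 + sqrt(2)*sqrt(2)))*(21 - 1*(-5)) = (-2*(-3 + 2))*(21 + 5) = -2*(-1)*26 = 2*26 = 52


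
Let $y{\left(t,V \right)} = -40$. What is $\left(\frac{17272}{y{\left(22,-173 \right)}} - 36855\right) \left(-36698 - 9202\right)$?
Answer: $1711464120$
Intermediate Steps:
$\left(\frac{17272}{y{\left(22,-173 \right)}} - 36855\right) \left(-36698 - 9202\right) = \left(\frac{17272}{-40} - 36855\right) \left(-36698 - 9202\right) = \left(17272 \left(- \frac{1}{40}\right) - 36855\right) \left(-45900\right) = \left(- \frac{2159}{5} - 36855\right) \left(-45900\right) = \left(- \frac{186434}{5}\right) \left(-45900\right) = 1711464120$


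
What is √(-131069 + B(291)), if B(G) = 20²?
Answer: I*√130669 ≈ 361.48*I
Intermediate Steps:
B(G) = 400
√(-131069 + B(291)) = √(-131069 + 400) = √(-130669) = I*√130669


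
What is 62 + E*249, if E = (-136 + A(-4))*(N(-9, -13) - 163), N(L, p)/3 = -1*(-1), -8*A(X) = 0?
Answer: 5418302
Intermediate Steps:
A(X) = 0 (A(X) = -⅛*0 = 0)
N(L, p) = 3 (N(L, p) = 3*(-1*(-1)) = 3*1 = 3)
E = 21760 (E = (-136 + 0)*(3 - 163) = -136*(-160) = 21760)
62 + E*249 = 62 + 21760*249 = 62 + 5418240 = 5418302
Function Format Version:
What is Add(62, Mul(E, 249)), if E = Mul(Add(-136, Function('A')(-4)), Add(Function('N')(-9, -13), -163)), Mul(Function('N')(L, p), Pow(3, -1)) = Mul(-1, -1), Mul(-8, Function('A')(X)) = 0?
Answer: 5418302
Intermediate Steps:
Function('A')(X) = 0 (Function('A')(X) = Mul(Rational(-1, 8), 0) = 0)
Function('N')(L, p) = 3 (Function('N')(L, p) = Mul(3, Mul(-1, -1)) = Mul(3, 1) = 3)
E = 21760 (E = Mul(Add(-136, 0), Add(3, -163)) = Mul(-136, -160) = 21760)
Add(62, Mul(E, 249)) = Add(62, Mul(21760, 249)) = Add(62, 5418240) = 5418302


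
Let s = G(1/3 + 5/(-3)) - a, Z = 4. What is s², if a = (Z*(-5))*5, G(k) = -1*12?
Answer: 7744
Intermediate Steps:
G(k) = -12
a = -100 (a = (4*(-5))*5 = -20*5 = -100)
s = 88 (s = -12 - 1*(-100) = -12 + 100 = 88)
s² = 88² = 7744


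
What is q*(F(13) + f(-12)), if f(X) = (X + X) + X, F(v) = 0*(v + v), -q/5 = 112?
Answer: 20160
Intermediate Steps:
q = -560 (q = -5*112 = -560)
F(v) = 0 (F(v) = 0*(2*v) = 0)
f(X) = 3*X (f(X) = 2*X + X = 3*X)
q*(F(13) + f(-12)) = -560*(0 + 3*(-12)) = -560*(0 - 36) = -560*(-36) = 20160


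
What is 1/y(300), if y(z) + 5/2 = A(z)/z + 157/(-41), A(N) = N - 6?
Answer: -1025/5483 ≈ -0.18694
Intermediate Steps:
A(N) = -6 + N
y(z) = -519/82 + (-6 + z)/z (y(z) = -5/2 + ((-6 + z)/z + 157/(-41)) = -5/2 + ((-6 + z)/z + 157*(-1/41)) = -5/2 + ((-6 + z)/z - 157/41) = -5/2 + (-157/41 + (-6 + z)/z) = -519/82 + (-6 + z)/z)
1/y(300) = 1/(-437/82 - 6/300) = 1/(-437/82 - 6*1/300) = 1/(-437/82 - 1/50) = 1/(-5483/1025) = -1025/5483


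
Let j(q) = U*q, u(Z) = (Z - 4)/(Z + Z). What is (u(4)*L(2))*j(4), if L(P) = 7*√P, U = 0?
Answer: 0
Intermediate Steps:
u(Z) = (-4 + Z)/(2*Z) (u(Z) = (-4 + Z)/((2*Z)) = (-4 + Z)*(1/(2*Z)) = (-4 + Z)/(2*Z))
j(q) = 0 (j(q) = 0*q = 0)
(u(4)*L(2))*j(4) = (((½)*(-4 + 4)/4)*(7*√2))*0 = (((½)*(¼)*0)*(7*√2))*0 = (0*(7*√2))*0 = 0*0 = 0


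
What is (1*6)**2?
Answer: 36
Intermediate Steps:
(1*6)**2 = 6**2 = 36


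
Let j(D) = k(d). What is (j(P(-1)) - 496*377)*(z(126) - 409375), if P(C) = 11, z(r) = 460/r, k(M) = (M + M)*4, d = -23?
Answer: 1609114324840/21 ≈ 7.6624e+10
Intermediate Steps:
k(M) = 8*M (k(M) = (2*M)*4 = 8*M)
j(D) = -184 (j(D) = 8*(-23) = -184)
(j(P(-1)) - 496*377)*(z(126) - 409375) = (-184 - 496*377)*(460/126 - 409375) = (-184 - 186992)*(460*(1/126) - 409375) = -187176*(230/63 - 409375) = -187176*(-25790395/63) = 1609114324840/21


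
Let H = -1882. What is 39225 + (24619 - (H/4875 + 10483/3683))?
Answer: 1146250905281/17954625 ≈ 63842.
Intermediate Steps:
39225 + (24619 - (H/4875 + 10483/3683)) = 39225 + (24619 - (-1882/4875 + 10483/3683)) = 39225 + (24619 - 1*44173219/17954625) = 39225 + (24619 - 44173219/17954625) = 39225 + 441980739656/17954625 = 1146250905281/17954625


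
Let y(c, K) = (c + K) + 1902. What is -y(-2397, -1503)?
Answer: 1998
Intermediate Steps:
y(c, K) = 1902 + K + c (y(c, K) = (K + c) + 1902 = 1902 + K + c)
-y(-2397, -1503) = -(1902 - 1503 - 2397) = -1*(-1998) = 1998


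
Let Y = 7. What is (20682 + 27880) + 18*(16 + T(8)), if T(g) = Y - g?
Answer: 48832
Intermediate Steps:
T(g) = 7 - g
(20682 + 27880) + 18*(16 + T(8)) = (20682 + 27880) + 18*(16 + (7 - 1*8)) = 48562 + 18*(16 + (7 - 8)) = 48562 + 18*(16 - 1) = 48562 + 18*15 = 48562 + 270 = 48832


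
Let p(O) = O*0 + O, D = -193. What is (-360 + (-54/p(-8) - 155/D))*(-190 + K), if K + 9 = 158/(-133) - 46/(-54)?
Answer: 48691414906/693063 ≈ 70255.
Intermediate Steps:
p(O) = O (p(O) = 0 + O = O)
K = -33526/3591 (K = -9 + (158/(-133) - 46/(-54)) = -9 + (158*(-1/133) - 46*(-1/54)) = -9 + (-158/133 + 23/27) = -9 - 1207/3591 = -33526/3591 ≈ -9.3361)
(-360 + (-54/p(-8) - 155/D))*(-190 + K) = (-360 + (-54/(-8) - 155/(-193)))*(-190 - 33526/3591) = (-360 + (-54*(-1/8) - 155*(-1/193)))*(-715816/3591) = (-360 + (27/4 + 155/193))*(-715816/3591) = (-360 + 5831/772)*(-715816/3591) = -272089/772*(-715816/3591) = 48691414906/693063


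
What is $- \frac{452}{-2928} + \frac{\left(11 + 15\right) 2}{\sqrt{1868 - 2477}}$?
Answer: $\frac{113}{732} - \frac{52 i \sqrt{609}}{609} \approx 0.15437 - 2.1071 i$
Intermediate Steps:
$- \frac{452}{-2928} + \frac{\left(11 + 15\right) 2}{\sqrt{1868 - 2477}} = \left(-452\right) \left(- \frac{1}{2928}\right) + \frac{26 \cdot 2}{\sqrt{-609}} = \frac{113}{732} + \frac{52}{i \sqrt{609}} = \frac{113}{732} + 52 \left(- \frac{i \sqrt{609}}{609}\right) = \frac{113}{732} - \frac{52 i \sqrt{609}}{609}$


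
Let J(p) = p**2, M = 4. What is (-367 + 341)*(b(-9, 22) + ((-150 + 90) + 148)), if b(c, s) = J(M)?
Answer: -2704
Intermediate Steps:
b(c, s) = 16 (b(c, s) = 4**2 = 16)
(-367 + 341)*(b(-9, 22) + ((-150 + 90) + 148)) = (-367 + 341)*(16 + ((-150 + 90) + 148)) = -26*(16 + (-60 + 148)) = -26*(16 + 88) = -26*104 = -2704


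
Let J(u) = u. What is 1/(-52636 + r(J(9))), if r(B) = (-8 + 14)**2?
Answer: -1/52600 ≈ -1.9011e-5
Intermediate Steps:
r(B) = 36 (r(B) = 6**2 = 36)
1/(-52636 + r(J(9))) = 1/(-52636 + 36) = 1/(-52600) = -1/52600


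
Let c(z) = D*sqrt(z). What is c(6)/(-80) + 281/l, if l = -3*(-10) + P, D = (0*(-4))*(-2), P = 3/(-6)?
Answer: 562/59 ≈ 9.5254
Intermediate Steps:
P = -1/2 (P = 3*(-1/6) = -1/2 ≈ -0.50000)
D = 0 (D = 0*(-2) = 0)
c(z) = 0 (c(z) = 0*sqrt(z) = 0)
l = 59/2 (l = -3*(-10) - 1/2 = 30 - 1/2 = 59/2 ≈ 29.500)
c(6)/(-80) + 281/l = 0/(-80) + 281/(59/2) = 0*(-1/80) + 281*(2/59) = 0 + 562/59 = 562/59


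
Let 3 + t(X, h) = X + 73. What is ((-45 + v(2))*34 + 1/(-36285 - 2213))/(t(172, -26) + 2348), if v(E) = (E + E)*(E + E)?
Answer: -37959029/99709820 ≈ -0.38069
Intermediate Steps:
v(E) = 4*E² (v(E) = (2*E)*(2*E) = 4*E²)
t(X, h) = 70 + X (t(X, h) = -3 + (X + 73) = -3 + (73 + X) = 70 + X)
((-45 + v(2))*34 + 1/(-36285 - 2213))/(t(172, -26) + 2348) = ((-45 + 4*2²)*34 + 1/(-36285 - 2213))/((70 + 172) + 2348) = ((-45 + 4*4)*34 + 1/(-38498))/(242 + 2348) = ((-45 + 16)*34 - 1/38498)/2590 = (-29*34 - 1/38498)*(1/2590) = (-986 - 1/38498)*(1/2590) = -37959029/38498*1/2590 = -37959029/99709820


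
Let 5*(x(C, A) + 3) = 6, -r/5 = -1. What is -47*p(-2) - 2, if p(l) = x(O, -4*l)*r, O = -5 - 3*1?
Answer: 421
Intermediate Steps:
r = 5 (r = -5*(-1) = 5)
O = -8 (O = -5 - 3 = -8)
x(C, A) = -9/5 (x(C, A) = -3 + (1/5)*6 = -3 + 6/5 = -9/5)
p(l) = -9 (p(l) = -9/5*5 = -9)
-47*p(-2) - 2 = -47*(-9) - 2 = 423 - 2 = 421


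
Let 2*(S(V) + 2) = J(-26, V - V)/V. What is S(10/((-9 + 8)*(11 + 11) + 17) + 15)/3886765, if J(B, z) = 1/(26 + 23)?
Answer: -2547/4951738610 ≈ -5.1436e-7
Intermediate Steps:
J(B, z) = 1/49
S(V) = -2 + 1/(98*V) (S(V) = -2 + (1/(49*V))/2 = -2 + 1/(98*V))
S(10/((-9 + 8)*(11 + 11) + 17) + 15)/3886765 = (-2 + 1/(98*(10/((-9 + 8)*(11 + 11) + 17) + 15)))/3886765 = (-2 + 1/(98*(10/(-1*22 + 17) + 15)))*(1/3886765) = (-2 + 1/(98*(10/(-22 + 17) + 15)))*(1/3886765) = (-2 + 1/(98*(10/(-5) + 15)))*(1/3886765) = (-2 + 1/(98*(-⅕*10 + 15)))*(1/3886765) = (-2 + 1/(98*(-2 + 15)))*(1/3886765) = (-2 + (1/98)/13)*(1/3886765) = (-2 + (1/98)*(1/13))*(1/3886765) = (-2 + 1/1274)*(1/3886765) = -2547/1274*1/3886765 = -2547/4951738610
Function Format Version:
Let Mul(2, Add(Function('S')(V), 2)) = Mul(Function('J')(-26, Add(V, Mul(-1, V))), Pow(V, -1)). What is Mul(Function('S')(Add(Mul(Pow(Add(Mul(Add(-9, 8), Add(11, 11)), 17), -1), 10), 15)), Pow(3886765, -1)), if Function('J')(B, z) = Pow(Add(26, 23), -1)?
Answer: Rational(-2547, 4951738610) ≈ -5.1436e-7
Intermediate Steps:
Function('J')(B, z) = Rational(1, 49) (Function('J')(B, z) = Pow(49, -1) = Rational(1, 49))
Function('S')(V) = Add(-2, Mul(Rational(1, 98), Pow(V, -1))) (Function('S')(V) = Add(-2, Mul(Rational(1, 2), Mul(Rational(1, 49), Pow(V, -1)))) = Add(-2, Mul(Rational(1, 98), Pow(V, -1))))
Mul(Function('S')(Add(Mul(Pow(Add(Mul(Add(-9, 8), Add(11, 11)), 17), -1), 10), 15)), Pow(3886765, -1)) = Mul(Add(-2, Mul(Rational(1, 98), Pow(Add(Mul(Pow(Add(Mul(Add(-9, 8), Add(11, 11)), 17), -1), 10), 15), -1))), Pow(3886765, -1)) = Mul(Add(-2, Mul(Rational(1, 98), Pow(Add(Mul(Pow(Add(Mul(-1, 22), 17), -1), 10), 15), -1))), Rational(1, 3886765)) = Mul(Add(-2, Mul(Rational(1, 98), Pow(Add(Mul(Pow(Add(-22, 17), -1), 10), 15), -1))), Rational(1, 3886765)) = Mul(Add(-2, Mul(Rational(1, 98), Pow(Add(Mul(Pow(-5, -1), 10), 15), -1))), Rational(1, 3886765)) = Mul(Add(-2, Mul(Rational(1, 98), Pow(Add(Mul(Rational(-1, 5), 10), 15), -1))), Rational(1, 3886765)) = Mul(Add(-2, Mul(Rational(1, 98), Pow(Add(-2, 15), -1))), Rational(1, 3886765)) = Mul(Add(-2, Mul(Rational(1, 98), Pow(13, -1))), Rational(1, 3886765)) = Mul(Add(-2, Mul(Rational(1, 98), Rational(1, 13))), Rational(1, 3886765)) = Mul(Add(-2, Rational(1, 1274)), Rational(1, 3886765)) = Mul(Rational(-2547, 1274), Rational(1, 3886765)) = Rational(-2547, 4951738610)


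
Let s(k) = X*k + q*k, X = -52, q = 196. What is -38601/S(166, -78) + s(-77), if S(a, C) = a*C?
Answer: -47842941/4316 ≈ -11085.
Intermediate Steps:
S(a, C) = C*a
s(k) = 144*k (s(k) = -52*k + 196*k = 144*k)
-38601/S(166, -78) + s(-77) = -38601/((-78*166)) + 144*(-77) = -38601/(-12948) - 11088 = -38601*(-1/12948) - 11088 = 12867/4316 - 11088 = -47842941/4316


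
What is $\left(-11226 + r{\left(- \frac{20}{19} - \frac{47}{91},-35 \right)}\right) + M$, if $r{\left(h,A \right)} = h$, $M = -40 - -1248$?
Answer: $- \frac{17323835}{1729} \approx -10020.0$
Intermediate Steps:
$M = 1208$ ($M = -40 + 1248 = 1208$)
$\left(-11226 + r{\left(- \frac{20}{19} - \frac{47}{91},-35 \right)}\right) + M = \left(-11226 - \left(\frac{20}{19} + \frac{47}{91}\right)\right) + 1208 = \left(-11226 - \frac{2713}{1729}\right) + 1208 = - \frac{19412467}{1729} + 1208 = - \frac{17323835}{1729}$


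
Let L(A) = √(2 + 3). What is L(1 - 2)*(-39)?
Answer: -39*√5 ≈ -87.207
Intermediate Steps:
L(A) = √5
L(1 - 2)*(-39) = √5*(-39) = -39*√5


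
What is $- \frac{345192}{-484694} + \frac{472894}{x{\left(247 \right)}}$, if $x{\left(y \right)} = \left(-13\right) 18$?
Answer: $- \frac{57282027377}{28354599} \approx -2020.2$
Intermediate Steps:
$x{\left(y \right)} = -234$
$- \frac{345192}{-484694} + \frac{472894}{x{\left(247 \right)}} = - \frac{345192}{-484694} + \frac{472894}{-234} = \left(-345192\right) \left(- \frac{1}{484694}\right) + 472894 \left(- \frac{1}{234}\right) = \frac{172596}{242347} - \frac{236447}{117} = - \frac{57282027377}{28354599}$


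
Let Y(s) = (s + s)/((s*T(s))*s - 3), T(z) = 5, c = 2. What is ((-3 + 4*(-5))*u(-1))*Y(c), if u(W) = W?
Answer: 92/17 ≈ 5.4118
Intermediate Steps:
Y(s) = 2*s/(-3 + 5*s**2) (Y(s) = (s + s)/((s*5)*s - 3) = (2*s)/((5*s)*s - 3) = (2*s)/(5*s**2 - 3) = (2*s)/(-3 + 5*s**2) = 2*s/(-3 + 5*s**2))
((-3 + 4*(-5))*u(-1))*Y(c) = ((-3 + 4*(-5))*(-1))*(2*2/(-3 + 5*2**2)) = ((-3 - 20)*(-1))*(2*2/(-3 + 5*4)) = (-23*(-1))*(2*2/(-3 + 20)) = 23*(2*2/17) = 23*(2*2*(1/17)) = 23*(4/17) = 92/17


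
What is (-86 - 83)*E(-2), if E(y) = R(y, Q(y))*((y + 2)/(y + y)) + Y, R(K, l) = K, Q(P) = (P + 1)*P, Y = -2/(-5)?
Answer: -338/5 ≈ -67.600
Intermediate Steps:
Y = ⅖ (Y = -2*(-⅕) = ⅖ ≈ 0.40000)
Q(P) = P*(1 + P) (Q(P) = (1 + P)*P = P*(1 + P))
E(y) = 7/5 + y/2 (E(y) = y*((y + 2)/(y + y)) + ⅖ = y*((2 + y)/((2*y))) + ⅖ = y*((2 + y)*(1/(2*y))) + ⅖ = y*((2 + y)/(2*y)) + ⅖ = (1 + y/2) + ⅖ = 7/5 + y/2)
(-86 - 83)*E(-2) = (-86 - 83)*(7/5 + (½)*(-2)) = -169*(7/5 - 1) = -169*⅖ = -338/5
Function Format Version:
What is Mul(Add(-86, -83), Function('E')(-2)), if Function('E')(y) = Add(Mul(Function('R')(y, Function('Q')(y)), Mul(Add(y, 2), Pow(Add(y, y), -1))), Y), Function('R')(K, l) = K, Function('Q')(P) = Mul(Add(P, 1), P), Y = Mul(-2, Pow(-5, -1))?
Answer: Rational(-338, 5) ≈ -67.600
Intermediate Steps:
Y = Rational(2, 5) (Y = Mul(-2, Rational(-1, 5)) = Rational(2, 5) ≈ 0.40000)
Function('Q')(P) = Mul(P, Add(1, P)) (Function('Q')(P) = Mul(Add(1, P), P) = Mul(P, Add(1, P)))
Function('E')(y) = Add(Rational(7, 5), Mul(Rational(1, 2), y)) (Function('E')(y) = Add(Mul(y, Mul(Add(y, 2), Pow(Add(y, y), -1))), Rational(2, 5)) = Add(Mul(y, Mul(Add(2, y), Pow(Mul(2, y), -1))), Rational(2, 5)) = Add(Mul(y, Mul(Add(2, y), Mul(Rational(1, 2), Pow(y, -1)))), Rational(2, 5)) = Add(Mul(y, Mul(Rational(1, 2), Pow(y, -1), Add(2, y))), Rational(2, 5)) = Add(Add(1, Mul(Rational(1, 2), y)), Rational(2, 5)) = Add(Rational(7, 5), Mul(Rational(1, 2), y)))
Mul(Add(-86, -83), Function('E')(-2)) = Mul(Add(-86, -83), Add(Rational(7, 5), Mul(Rational(1, 2), -2))) = Mul(-169, Add(Rational(7, 5), -1)) = Mul(-169, Rational(2, 5)) = Rational(-338, 5)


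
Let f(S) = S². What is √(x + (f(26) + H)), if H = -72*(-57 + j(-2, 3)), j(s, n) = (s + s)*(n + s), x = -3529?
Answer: 9*√19 ≈ 39.230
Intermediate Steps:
j(s, n) = 2*s*(n + s) (j(s, n) = (2*s)*(n + s) = 2*s*(n + s))
H = 4392 (H = -72*(-57 + 2*(-2)*(3 - 2)) = -72*(-57 + 2*(-2)*1) = -72*(-57 - 4) = -72*(-61) = 4392)
√(x + (f(26) + H)) = √(-3529 + (26² + 4392)) = √(-3529 + (676 + 4392)) = √(-3529 + 5068) = √1539 = 9*√19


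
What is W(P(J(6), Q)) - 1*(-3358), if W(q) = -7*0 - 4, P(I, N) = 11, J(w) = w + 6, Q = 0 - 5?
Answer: 3354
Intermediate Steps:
Q = -5
J(w) = 6 + w
W(q) = -4 (W(q) = 0 - 4 = -4)
W(P(J(6), Q)) - 1*(-3358) = -4 - 1*(-3358) = -4 + 3358 = 3354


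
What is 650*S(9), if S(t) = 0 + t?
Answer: 5850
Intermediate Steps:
S(t) = t
650*S(9) = 650*9 = 5850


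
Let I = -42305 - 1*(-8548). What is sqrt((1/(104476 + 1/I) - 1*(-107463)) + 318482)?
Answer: 28*sqrt(750854370684593361727)/1175598777 ≈ 652.64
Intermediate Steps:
I = -33757 (I = -42305 + 8548 = -33757)
sqrt((1/(104476 + 1/I) - 1*(-107463)) + 318482) = sqrt((1/(104476 + 1/(-33757)) - 1*(-107463)) + 318482) = sqrt((1/(104476 - 1/33757) + 107463) + 318482) = sqrt((1/(3526796331/33757) + 107463) + 318482) = sqrt((33757/3526796331 + 107463) + 318482) = sqrt(379000114152010/3526796331 + 318482) = sqrt(1502221263241552/3526796331) = 28*sqrt(750854370684593361727)/1175598777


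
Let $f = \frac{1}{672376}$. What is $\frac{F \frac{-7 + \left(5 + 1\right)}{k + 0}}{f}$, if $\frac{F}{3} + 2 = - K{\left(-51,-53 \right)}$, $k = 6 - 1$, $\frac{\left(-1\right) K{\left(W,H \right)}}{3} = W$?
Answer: $62530968$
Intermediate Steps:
$K{\left(W,H \right)} = - 3 W$
$k = 5$
$F = -465$ ($F = -6 + 3 \left(- \left(-3\right) \left(-51\right)\right) = -6 + 3 \left(\left(-1\right) 153\right) = -6 + 3 \left(-153\right) = -6 - 459 = -465$)
$f = \frac{1}{672376} \approx 1.4873 \cdot 10^{-6}$
$\frac{F \frac{-7 + \left(5 + 1\right)}{k + 0}}{f} = - 465 \frac{-7 + \left(5 + 1\right)}{5 + 0} \frac{1}{\frac{1}{672376}} = - 465 \frac{-7 + 6}{5} \cdot 672376 = - 465 \left(\left(-1\right) \frac{1}{5}\right) 672376 = \left(-465\right) \left(- \frac{1}{5}\right) 672376 = 93 \cdot 672376 = 62530968$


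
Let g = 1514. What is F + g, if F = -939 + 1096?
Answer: 1671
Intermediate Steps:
F = 157
F + g = 157 + 1514 = 1671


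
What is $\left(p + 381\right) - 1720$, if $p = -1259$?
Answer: $-2598$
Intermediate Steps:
$\left(p + 381\right) - 1720 = \left(-1259 + 381\right) - 1720 = -878 - 1720 = -2598$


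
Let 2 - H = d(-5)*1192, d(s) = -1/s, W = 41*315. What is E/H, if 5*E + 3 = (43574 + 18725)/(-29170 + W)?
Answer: 55532/9606705 ≈ 0.0057805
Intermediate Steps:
W = 12915
E = -111064/81275 (E = -⅗ + ((43574 + 18725)/(-29170 + 12915))/5 = -⅗ + (62299/(-16255))/5 = -⅗ + (62299*(-1/16255))/5 = -⅗ + (⅕)*(-62299/16255) = -⅗ - 62299/81275 = -111064/81275 ≈ -1.3665)
H = -1182/5 (H = 2 - (-1/(-5))*1192 = 2 - (-1*(-⅕))*1192 = 2 - 1192/5 = -1182/5 ≈ -236.40)
E/H = -111064/(81275*(-1182/5)) = -111064/81275*(-5/1182) = 55532/9606705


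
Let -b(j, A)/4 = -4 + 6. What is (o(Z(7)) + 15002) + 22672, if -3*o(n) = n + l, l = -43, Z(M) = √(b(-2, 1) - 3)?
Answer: 113065/3 - I*√11/3 ≈ 37688.0 - 1.1055*I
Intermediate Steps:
b(j, A) = -8 (b(j, A) = -4*(-4 + 6) = -4*2 = -8)
Z(M) = I*√11 (Z(M) = √(-8 - 3) = √(-11) = I*√11)
o(n) = 43/3 - n/3 (o(n) = -(n - 43)/3 = -(-43 + n)/3 = 43/3 - n/3)
(o(Z(7)) + 15002) + 22672 = ((43/3 - I*√11/3) + 15002) + 22672 = (45049/3 - I*√11/3) + 22672 = 113065/3 - I*√11/3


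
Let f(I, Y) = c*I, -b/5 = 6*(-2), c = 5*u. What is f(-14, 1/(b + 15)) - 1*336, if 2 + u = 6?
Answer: -616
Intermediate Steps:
u = 4 (u = -2 + 6 = 4)
c = 20 (c = 5*4 = 20)
b = 60 (b = -30*(-2) = -5*(-12) = 60)
f(I, Y) = 20*I
f(-14, 1/(b + 15)) - 1*336 = 20*(-14) - 1*336 = -280 - 336 = -616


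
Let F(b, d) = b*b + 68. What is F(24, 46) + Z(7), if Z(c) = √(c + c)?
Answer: 644 + √14 ≈ 647.74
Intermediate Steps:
Z(c) = √2*√c (Z(c) = √(2*c) = √2*√c)
F(b, d) = 68 + b² (F(b, d) = b² + 68 = 68 + b²)
F(24, 46) + Z(7) = (68 + 24²) + √2*√7 = (68 + 576) + √14 = 644 + √14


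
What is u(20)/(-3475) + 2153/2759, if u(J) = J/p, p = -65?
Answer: 97272811/124637825 ≈ 0.78044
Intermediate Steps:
u(J) = -J/65 (u(J) = J/(-65) = J*(-1/65) = -J/65)
u(20)/(-3475) + 2153/2759 = -1/65*20/(-3475) + 2153/2759 = -4/13*(-1/3475) + 2153*(1/2759) = 4/45175 + 2153/2759 = 97272811/124637825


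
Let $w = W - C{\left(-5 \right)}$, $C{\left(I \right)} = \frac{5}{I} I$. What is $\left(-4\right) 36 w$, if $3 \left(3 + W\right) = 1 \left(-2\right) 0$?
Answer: $1152$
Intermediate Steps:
$C{\left(I \right)} = 5$
$W = -3$ ($W = -3 + \frac{1 \left(-2\right) 0}{3} = -3 + \frac{\left(-2\right) 0}{3} = -3 + \frac{1}{3} \cdot 0 = -3 + 0 = -3$)
$w = -8$ ($w = -3 - 5 = -8$)
$\left(-4\right) 36 w = \left(-4\right) 36 \left(-8\right) = \left(-144\right) \left(-8\right) = 1152$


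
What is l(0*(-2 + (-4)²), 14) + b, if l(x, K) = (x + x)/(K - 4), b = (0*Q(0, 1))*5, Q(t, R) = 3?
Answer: 0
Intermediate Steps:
b = 0 (b = (0*3)*5 = 0*5 = 0)
l(x, K) = 2*x/(-4 + K) (l(x, K) = (2*x)/(-4 + K) = 2*x/(-4 + K))
l(0*(-2 + (-4)²), 14) + b = 2*(0*(-2 + (-4)²))/(-4 + 14) + 0 = 2*(0*(-2 + 16))/10 + 0 = 2*(0*14)*(⅒) + 0 = 2*0*(⅒) + 0 = 0 + 0 = 0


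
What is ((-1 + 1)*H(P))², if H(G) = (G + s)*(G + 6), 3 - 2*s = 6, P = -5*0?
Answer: 0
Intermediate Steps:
P = 0
s = -3/2 (s = 3/2 - ½*6 = 3/2 - 3 = -3/2 ≈ -1.5000)
H(G) = (6 + G)*(-3/2 + G) (H(G) = (G - 3/2)*(G + 6) = (-3/2 + G)*(6 + G) = (6 + G)*(-3/2 + G))
((-1 + 1)*H(P))² = ((-1 + 1)*(-9 + 0² + (9/2)*0))² = (0*(-9 + 0 + 0))² = (0*(-9))² = 0² = 0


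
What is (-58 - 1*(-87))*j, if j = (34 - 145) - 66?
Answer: -5133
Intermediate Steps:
j = -177 (j = -111 - 66 = -177)
(-58 - 1*(-87))*j = (-58 - 1*(-87))*(-177) = (-58 + 87)*(-177) = 29*(-177) = -5133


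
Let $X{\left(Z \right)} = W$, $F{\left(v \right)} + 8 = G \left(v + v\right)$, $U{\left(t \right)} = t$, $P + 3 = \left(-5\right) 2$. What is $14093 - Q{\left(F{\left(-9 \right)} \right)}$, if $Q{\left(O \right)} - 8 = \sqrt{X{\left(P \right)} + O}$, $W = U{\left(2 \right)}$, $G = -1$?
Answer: $14085 - 2 \sqrt{3} \approx 14082.0$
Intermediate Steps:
$P = -13$ ($P = -3 - 10 = -13$)
$W = 2$
$F{\left(v \right)} = -8 - 2 v$ ($F{\left(v \right)} = -8 - \left(v + v\right) = -8 - 2 v$)
$X{\left(Z \right)} = 2$
$Q{\left(O \right)} = 8 + \sqrt{2 + O}$
$14093 - Q{\left(F{\left(-9 \right)} \right)} = 14093 - \left(8 + \sqrt{2 - -10}\right) = 14093 - \left(8 + \sqrt{2 + \left(-8 + 18\right)}\right) = 14093 - \left(8 + \sqrt{2 + 10}\right) = 14093 - \left(8 + \sqrt{12}\right) = 14093 - \left(8 + 2 \sqrt{3}\right) = 14085 - 2 \sqrt{3}$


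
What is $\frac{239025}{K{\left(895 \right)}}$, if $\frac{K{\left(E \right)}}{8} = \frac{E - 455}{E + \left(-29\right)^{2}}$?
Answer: $\frac{10373685}{88} \approx 1.1788 \cdot 10^{5}$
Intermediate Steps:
$K{\left(E \right)} = \frac{8 \left(-455 + E\right)}{841 + E}$ ($K{\left(E \right)} = 8 \frac{E - 455}{E + \left(-29\right)^{2}} = 8 \frac{-455 + E}{E + 841} = 8 \frac{-455 + E}{841 + E} = \frac{8 \left(-455 + E\right)}{841 + E}$)
$\frac{239025}{K{\left(895 \right)}} = \frac{239025}{8 \frac{1}{841 + 895} \left(-455 + 895\right)} = \frac{239025}{8 \cdot \frac{1}{1736} \cdot 440} = \frac{239025}{\frac{440}{217}} = 239025 \cdot \frac{217}{440} = \frac{10373685}{88}$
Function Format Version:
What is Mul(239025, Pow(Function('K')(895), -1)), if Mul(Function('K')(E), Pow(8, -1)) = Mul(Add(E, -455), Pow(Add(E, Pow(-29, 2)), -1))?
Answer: Rational(10373685, 88) ≈ 1.1788e+5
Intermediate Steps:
Function('K')(E) = Mul(8, Pow(Add(841, E), -1), Add(-455, E)) (Function('K')(E) = Mul(8, Mul(Add(E, -455), Pow(Add(E, Pow(-29, 2)), -1))) = Mul(8, Mul(Add(-455, E), Pow(Add(E, 841), -1))) = Mul(8, Mul(Add(-455, E), Pow(Add(841, E), -1))) = Mul(8, Mul(Pow(Add(841, E), -1), Add(-455, E))) = Mul(8, Pow(Add(841, E), -1), Add(-455, E)))
Mul(239025, Pow(Function('K')(895), -1)) = Mul(239025, Pow(Mul(8, Pow(Add(841, 895), -1), Add(-455, 895)), -1)) = Mul(239025, Pow(Mul(8, Pow(1736, -1), 440), -1)) = Mul(239025, Pow(Mul(8, Rational(1, 1736), 440), -1)) = Mul(239025, Pow(Rational(440, 217), -1)) = Mul(239025, Rational(217, 440)) = Rational(10373685, 88)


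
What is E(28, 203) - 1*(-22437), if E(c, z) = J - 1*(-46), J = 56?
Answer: 22539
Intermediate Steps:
E(c, z) = 102 (E(c, z) = 56 - 1*(-46) = 56 + 46 = 102)
E(28, 203) - 1*(-22437) = 102 - 1*(-22437) = 102 + 22437 = 22539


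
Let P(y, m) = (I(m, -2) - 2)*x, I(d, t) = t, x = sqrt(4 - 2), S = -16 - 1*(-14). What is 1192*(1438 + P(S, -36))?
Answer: 1714096 - 4768*sqrt(2) ≈ 1.7074e+6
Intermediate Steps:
S = -2 (S = -16 + 14 = -2)
x = sqrt(2) ≈ 1.4142
P(y, m) = -4*sqrt(2) (P(y, m) = (-2 - 2)*sqrt(2) = -4*sqrt(2))
1192*(1438 + P(S, -36)) = 1192*(1438 - 4*sqrt(2)) = 1714096 - 4768*sqrt(2)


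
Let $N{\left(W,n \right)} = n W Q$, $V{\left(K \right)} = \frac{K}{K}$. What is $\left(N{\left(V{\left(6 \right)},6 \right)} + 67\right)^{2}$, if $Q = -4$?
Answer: $1849$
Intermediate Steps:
$V{\left(K \right)} = 1$
$N{\left(W,n \right)} = - 4 W n$ ($N{\left(W,n \right)} = n W \left(-4\right) = W n \left(-4\right) = - 4 W n$)
$\left(N{\left(V{\left(6 \right)},6 \right)} + 67\right)^{2} = \left(\left(-4\right) 1 \cdot 6 + 67\right)^{2} = \left(-24 + 67\right)^{2} = 43^{2} = 1849$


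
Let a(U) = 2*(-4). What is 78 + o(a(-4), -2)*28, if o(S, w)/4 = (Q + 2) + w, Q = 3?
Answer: 414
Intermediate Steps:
a(U) = -8
o(S, w) = 20 + 4*w (o(S, w) = 4*((3 + 2) + w) = 4*(5 + w) = 20 + 4*w)
78 + o(a(-4), -2)*28 = 78 + (20 + 4*(-2))*28 = 78 + (20 - 8)*28 = 78 + 12*28 = 78 + 336 = 414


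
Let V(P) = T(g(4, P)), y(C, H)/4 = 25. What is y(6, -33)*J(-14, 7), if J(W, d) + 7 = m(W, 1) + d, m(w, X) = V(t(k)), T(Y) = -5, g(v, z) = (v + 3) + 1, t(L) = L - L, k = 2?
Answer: -500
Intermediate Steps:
t(L) = 0
g(v, z) = 4 + v (g(v, z) = (3 + v) + 1 = 4 + v)
y(C, H) = 100 (y(C, H) = 4*25 = 100)
V(P) = -5
m(w, X) = -5
J(W, d) = -12 + d (J(W, d) = -7 + (-5 + d) = -12 + d)
y(6, -33)*J(-14, 7) = 100*(-12 + 7) = 100*(-5) = -500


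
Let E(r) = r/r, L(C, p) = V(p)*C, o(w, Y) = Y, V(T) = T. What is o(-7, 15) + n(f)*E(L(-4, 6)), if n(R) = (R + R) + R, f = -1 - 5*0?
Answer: 12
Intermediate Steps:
L(C, p) = C*p (L(C, p) = p*C = C*p)
E(r) = 1
f = -1 (f = -1 + 0 = -1)
n(R) = 3*R (n(R) = 2*R + R = 3*R)
o(-7, 15) + n(f)*E(L(-4, 6)) = 15 + (3*(-1))*1 = 15 - 3*1 = 15 - 3 = 12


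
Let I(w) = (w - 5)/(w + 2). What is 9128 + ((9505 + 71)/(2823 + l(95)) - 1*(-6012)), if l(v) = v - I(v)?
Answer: 1071220678/70739 ≈ 15143.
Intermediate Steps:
I(w) = (-5 + w)/(2 + w)
l(v) = v - (-5 + v)/(2 + v)
9128 + ((9505 + 71)/(2823 + l(95)) - 1*(-6012)) = 9128 + ((9505 + 71)/(2823 + (5 + 95 + 95²)/(2 + 95)) - 1*(-6012)) = 9128 + (9576/(2823 + (5 + 95 + 9025)/97) + 6012) = 9128 + (9576/(2823 + (1/97)*9125) + 6012) = 9128 + (9576/(2823 + 9125/97) + 6012) = 9128 + (9576/(282956/97) + 6012) = 9128 + (9576*(97/282956) + 6012) = 9128 + (232218/70739 + 6012) = 9128 + 425515086/70739 = 1071220678/70739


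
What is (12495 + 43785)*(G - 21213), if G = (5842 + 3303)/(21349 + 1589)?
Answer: -4564070207620/3823 ≈ -1.1938e+9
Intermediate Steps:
G = 9145/22938 ≈ 0.39868
(12495 + 43785)*(G - 21213) = (12495 + 43785)*(9145/22938 - 21213) = 56280*(-486574649/22938) = -4564070207620/3823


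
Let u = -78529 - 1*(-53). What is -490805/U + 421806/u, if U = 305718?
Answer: -2990537498/428420103 ≈ -6.9804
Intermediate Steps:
u = -78476 (u = -78529 + 53 = -78476)
-490805/U + 421806/u = -490805/305718 + 421806/(-78476) = -490805*1/305718 + 421806*(-1/78476) = -70115/43674 - 210903/39238 = -2990537498/428420103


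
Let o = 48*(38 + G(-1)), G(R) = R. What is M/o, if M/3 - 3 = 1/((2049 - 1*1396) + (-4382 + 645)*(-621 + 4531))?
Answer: 21916525/4324861032 ≈ 0.0050676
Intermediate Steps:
o = 1776 (o = 48*(38 - 1) = 48*37 = 1776)
M = 43833050/4870339 (M = 9 + 3/((2049 - 1*1396) + (-4382 + 645)*(-621 + 4531)) = 9 + 3/((2049 - 1396) - 3737*3910) = 9 + 3/(653 - 14611670) = 9 + 3/(-14611017) = 9 + 3*(-1/14611017) = 9 - 1/4870339 = 43833050/4870339 ≈ 9.0000)
M/o = (43833050/4870339)/1776 = (43833050/4870339)*(1/1776) = 21916525/4324861032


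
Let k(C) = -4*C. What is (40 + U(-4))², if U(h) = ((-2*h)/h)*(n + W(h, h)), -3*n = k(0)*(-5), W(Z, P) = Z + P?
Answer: 3136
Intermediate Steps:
W(Z, P) = P + Z
n = 0 (n = -(-4*0)*(-5)/3 = -0*(-5) = -⅓*0 = 0)
U(h) = -4*h (U(h) = ((-2*h)/h)*(0 + (h + h)) = -2*(0 + 2*h) = -4*h)
(40 + U(-4))² = (40 - 4*(-4))² = (40 + 16)² = 56² = 3136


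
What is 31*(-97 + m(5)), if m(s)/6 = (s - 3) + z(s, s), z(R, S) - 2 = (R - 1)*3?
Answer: -31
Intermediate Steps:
z(R, S) = -1 + 3*R (z(R, S) = 2 + (R - 1)*3 = 2 + (-1 + R)*3 = 2 + (-3 + 3*R) = -1 + 3*R)
m(s) = -24 + 24*s (m(s) = 6*((s - 3) + (-1 + 3*s)) = 6*((-3 + s) + (-1 + 3*s)) = 6*(-4 + 4*s) = -24 + 24*s)
31*(-97 + m(5)) = 31*(-97 + (-24 + 24*5)) = 31*(-97 + (-24 + 120)) = 31*(-97 + 96) = 31*(-1) = -31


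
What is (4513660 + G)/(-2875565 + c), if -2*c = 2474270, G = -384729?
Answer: -4128931/4112700 ≈ -1.0039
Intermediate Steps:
c = -1237135 (c = -½*2474270 = -1237135)
(4513660 + G)/(-2875565 + c) = (4513660 - 384729)/(-2875565 - 1237135) = 4128931/(-4112700) = 4128931*(-1/4112700) = -4128931/4112700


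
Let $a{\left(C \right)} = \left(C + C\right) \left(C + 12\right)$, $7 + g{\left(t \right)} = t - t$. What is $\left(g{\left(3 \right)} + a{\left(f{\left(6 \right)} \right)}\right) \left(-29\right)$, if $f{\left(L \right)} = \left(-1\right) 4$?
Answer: $2059$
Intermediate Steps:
$g{\left(t \right)} = -7$ ($g{\left(t \right)} = -7 + \left(t - t\right) = -7 + 0 = -7$)
$f{\left(L \right)} = -4$
$a{\left(C \right)} = 2 C \left(12 + C\right)$
$\left(g{\left(3 \right)} + a{\left(f{\left(6 \right)} \right)}\right) \left(-29\right) = \left(-7 + 2 \left(-4\right) \left(12 - 4\right)\right) \left(-29\right) = \left(-7 + 2 \left(-4\right) 8\right) \left(-29\right) = \left(-7 - 64\right) \left(-29\right) = \left(-71\right) \left(-29\right) = 2059$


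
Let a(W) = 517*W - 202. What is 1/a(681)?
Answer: 1/351875 ≈ 2.8419e-6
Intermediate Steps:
a(W) = -202 + 517*W
1/a(681) = 1/(-202 + 517*681) = 1/(-202 + 352077) = 1/351875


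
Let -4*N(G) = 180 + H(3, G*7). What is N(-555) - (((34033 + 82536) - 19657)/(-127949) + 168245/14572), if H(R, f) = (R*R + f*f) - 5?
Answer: -1758833213793876/466118207 ≈ -3.7734e+6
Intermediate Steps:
H(R, f) = -5 + R² + f² (H(R, f) = (R² + f²) - 5 = -5 + R² + f²)
N(G) = -46 - 49*G²/4 (N(G) = -(180 + (-5 + 3² + (G*7)²))/4 = -(180 + (-5 + 9 + (7*G)²))/4 = -(180 + (-5 + 9 + 49*G²))/4 = -(180 + (4 + 49*G²))/4 = -(184 + 49*G²)/4 = -46 - 49*G²/4)
N(-555) - (((34033 + 82536) - 19657)/(-127949) + 168245/14572) = (-46 - 49/4*(-555)²) - (((34033 + 82536) - 19657)/(-127949) + 168245/14572) = (-46 - 49/4*308025) - ((116569 - 19657)*(-1/127949) + 168245*(1/14572)) = (-46 - 15093225/4) - (96912*(-1/127949) + 168245/14572) = -15093409/4 - (-96912/127949 + 168245/14572) = -15093409/4 - 1*20114577841/1864472828 = -15093409/4 - 20114577841/1864472828 = -1758833213793876/466118207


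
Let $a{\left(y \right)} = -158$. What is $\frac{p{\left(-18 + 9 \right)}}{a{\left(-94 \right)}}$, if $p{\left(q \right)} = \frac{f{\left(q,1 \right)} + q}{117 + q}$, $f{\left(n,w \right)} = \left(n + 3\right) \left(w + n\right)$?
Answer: $- \frac{13}{5688} \approx -0.0022855$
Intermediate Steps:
$f{\left(n,w \right)} = \left(3 + n\right) \left(n + w\right)$
$p{\left(q \right)} = \frac{3 + q^{2} + 5 q}{117 + q}$ ($p{\left(q \right)} = \frac{\left(q^{2} + 3 q + 3 \cdot 1 + q 1\right) + q}{117 + q} = \frac{\left(q^{2} + 3 q + 3 + q\right) + q}{117 + q} = \frac{\left(3 + q^{2} + 4 q\right) + q}{117 + q} = \frac{3 + q^{2} + 5 q}{117 + q}$)
$\frac{p{\left(-18 + 9 \right)}}{a{\left(-94 \right)}} = \frac{\frac{1}{117 + \left(-18 + 9\right)} \left(3 + \left(-18 + 9\right)^{2} + 5 \left(-18 + 9\right)\right)}{-158} = \frac{3 + \left(-9\right)^{2} + 5 \left(-9\right)}{117 - 9} \left(- \frac{1}{158}\right) = \frac{3 + 81 - 45}{108} \left(- \frac{1}{158}\right) = \frac{1}{108} \cdot 39 \left(- \frac{1}{158}\right) = \frac{13}{36} \left(- \frac{1}{158}\right) = - \frac{13}{5688}$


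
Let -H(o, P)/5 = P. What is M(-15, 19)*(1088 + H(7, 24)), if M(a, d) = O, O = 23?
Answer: 22264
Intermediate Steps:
H(o, P) = -5*P
M(a, d) = 23
M(-15, 19)*(1088 + H(7, 24)) = 23*(1088 - 5*24) = 23*(1088 - 120) = 23*968 = 22264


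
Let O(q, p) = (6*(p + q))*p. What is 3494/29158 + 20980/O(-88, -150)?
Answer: 34003741/156141090 ≈ 0.21778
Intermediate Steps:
O(q, p) = p*(6*p + 6*q) (O(q, p) = (6*p + 6*q)*p = p*(6*p + 6*q))
3494/29158 + 20980/O(-88, -150) = 3494/29158 + 20980/((6*(-150)*(-150 - 88))) = 3494*(1/29158) + 20980/((6*(-150)*(-238))) = 1747/14579 + 20980/214200 = 1747/14579 + 20980*(1/214200) = 1747/14579 + 1049/10710 = 34003741/156141090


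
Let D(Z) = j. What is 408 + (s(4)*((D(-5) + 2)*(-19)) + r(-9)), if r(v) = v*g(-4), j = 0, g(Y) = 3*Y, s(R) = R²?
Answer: -92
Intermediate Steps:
D(Z) = 0
r(v) = -12*v (r(v) = v*(3*(-4)) = v*(-12) = -12*v)
408 + (s(4)*((D(-5) + 2)*(-19)) + r(-9)) = 408 + (4²*((0 + 2)*(-19)) - 12*(-9)) = 408 + (16*(2*(-19)) + 108) = 408 + (16*(-38) + 108) = 408 + (-608 + 108) = 408 - 500 = -92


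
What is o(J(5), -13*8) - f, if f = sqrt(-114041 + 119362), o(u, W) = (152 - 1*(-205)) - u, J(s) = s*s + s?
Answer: 327 - sqrt(5321) ≈ 254.05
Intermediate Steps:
J(s) = s + s**2 (J(s) = s**2 + s = s + s**2)
o(u, W) = 357 - u (o(u, W) = (152 + 205) - u = 357 - u)
f = sqrt(5321) ≈ 72.945
o(J(5), -13*8) - f = (357 - 5*(1 + 5)) - sqrt(5321) = (357 - 5*6) - sqrt(5321) = (357 - 1*30) - sqrt(5321) = (357 - 30) - sqrt(5321) = 327 - sqrt(5321)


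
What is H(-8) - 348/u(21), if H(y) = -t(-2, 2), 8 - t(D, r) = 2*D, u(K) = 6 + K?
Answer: -224/9 ≈ -24.889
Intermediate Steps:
t(D, r) = 8 - 2*D
H(y) = -12 (H(y) = -(8 - 2*(-2)) = -(8 + 4) = -1*12 = -12)
H(-8) - 348/u(21) = -12 - 348/(6 + 21) = -12 - 348/27 = -12 - 1*116/9 = -12 - 116/9 = -224/9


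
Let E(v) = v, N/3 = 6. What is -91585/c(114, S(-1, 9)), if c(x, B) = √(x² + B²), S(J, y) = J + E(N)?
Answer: -18317*√13285/2657 ≈ -794.59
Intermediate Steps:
N = 18 (N = 3*6 = 18)
S(J, y) = 18 + J (S(J, y) = J + 18 = 18 + J)
c(x, B) = √(B² + x²)
-91585/c(114, S(-1, 9)) = -91585/√((18 - 1)² + 114²) = -91585/√(17² + 12996) = -91585/√(289 + 12996) = -91585*√13285/13285 = -18317*√13285/2657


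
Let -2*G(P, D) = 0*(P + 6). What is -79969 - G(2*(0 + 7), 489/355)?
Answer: -79969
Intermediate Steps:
G(P, D) = 0 (G(P, D) = -0*(P + 6) = -0*(6 + P) = -1/2*0 = 0)
-79969 - G(2*(0 + 7), 489/355) = -79969 - 1*0 = -79969 + 0 = -79969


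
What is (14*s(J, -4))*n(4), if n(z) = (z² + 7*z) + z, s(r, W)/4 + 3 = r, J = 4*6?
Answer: 56448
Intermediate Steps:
J = 24
s(r, W) = -12 + 4*r
n(z) = z² + 8*z
(14*s(J, -4))*n(4) = (14*(-12 + 4*24))*(4*(8 + 4)) = (14*(-12 + 96))*(4*12) = (14*84)*48 = 1176*48 = 56448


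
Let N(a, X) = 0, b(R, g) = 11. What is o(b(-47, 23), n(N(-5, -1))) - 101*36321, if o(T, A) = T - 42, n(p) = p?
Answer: -3668452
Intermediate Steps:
o(T, A) = -42 + T
o(b(-47, 23), n(N(-5, -1))) - 101*36321 = (-42 + 11) - 101*36321 = -31 - 1*3668421 = -31 - 3668421 = -3668452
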